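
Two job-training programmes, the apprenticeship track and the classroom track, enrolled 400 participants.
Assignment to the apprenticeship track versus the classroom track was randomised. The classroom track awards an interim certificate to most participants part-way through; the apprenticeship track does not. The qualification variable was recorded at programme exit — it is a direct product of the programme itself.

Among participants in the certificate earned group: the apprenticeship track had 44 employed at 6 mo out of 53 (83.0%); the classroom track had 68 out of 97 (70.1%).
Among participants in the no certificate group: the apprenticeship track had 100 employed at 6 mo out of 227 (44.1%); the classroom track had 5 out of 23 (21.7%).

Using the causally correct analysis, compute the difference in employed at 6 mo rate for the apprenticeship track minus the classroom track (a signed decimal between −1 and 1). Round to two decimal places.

-0.09

Because the programme influences qualification attained during the programme, qualification attained during the programme is a post-treatment mediator, not a confounder. Stratifying on it would bias the estimate; the causal effect is the crude pooled difference.
The causal difference is the pooled difference: 0.514 − 0.608 = -0.094.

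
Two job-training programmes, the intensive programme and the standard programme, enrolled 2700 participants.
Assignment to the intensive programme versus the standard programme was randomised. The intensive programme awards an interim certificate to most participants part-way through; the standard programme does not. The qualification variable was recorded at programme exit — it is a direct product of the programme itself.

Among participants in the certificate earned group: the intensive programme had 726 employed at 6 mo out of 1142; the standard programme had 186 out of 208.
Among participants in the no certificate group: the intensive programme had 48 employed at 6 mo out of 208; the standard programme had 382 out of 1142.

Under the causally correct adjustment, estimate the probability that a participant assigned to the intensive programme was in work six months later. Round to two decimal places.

Because the programme influences qualification attained during the programme, qualification attained during the programme is a post-treatment mediator, not a confounder. Stratifying on it would bias the estimate; the causal effect is the crude pooled difference.
So P(outcome | do(the intensive programme)) is just the pooled rate for the intensive programme: 774/1350 = 0.573.

0.57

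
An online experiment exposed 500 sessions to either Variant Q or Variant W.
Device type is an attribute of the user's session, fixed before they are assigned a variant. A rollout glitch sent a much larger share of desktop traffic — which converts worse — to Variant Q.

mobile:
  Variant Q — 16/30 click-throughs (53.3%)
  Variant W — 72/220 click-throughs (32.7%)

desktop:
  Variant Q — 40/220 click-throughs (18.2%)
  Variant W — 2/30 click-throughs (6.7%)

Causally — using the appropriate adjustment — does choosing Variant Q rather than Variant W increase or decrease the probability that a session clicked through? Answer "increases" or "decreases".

Variant Q is higher inside every device type stratum but Variant W is higher in aggregate. Whether to stratify depends on how device type relates to the variant.
Device type differs across variants for reasons unrelated to any effect of the variant itself, and it separately predicts the outcome — a classic confounder. We must compare within device type levels.
Within each level — mobile: 53.3% vs 32.7%; desktop: 18.2% vs 6.7% — Variant Q is higher every time.

increases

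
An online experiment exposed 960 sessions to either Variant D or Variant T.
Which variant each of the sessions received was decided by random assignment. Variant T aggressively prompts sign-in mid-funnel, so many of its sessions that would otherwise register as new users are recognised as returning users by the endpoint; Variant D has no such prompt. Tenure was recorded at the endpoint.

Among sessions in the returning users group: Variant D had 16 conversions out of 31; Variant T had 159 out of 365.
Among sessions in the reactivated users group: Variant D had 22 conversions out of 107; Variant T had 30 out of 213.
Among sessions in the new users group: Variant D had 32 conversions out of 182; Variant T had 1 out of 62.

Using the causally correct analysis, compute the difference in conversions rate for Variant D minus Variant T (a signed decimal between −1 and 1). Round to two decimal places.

The user tenure-specific comparison favours Variant D throughout, but the pooled figures favour Variant T. The question is whether to condition on user tenure.
User tenure lies on the pathway variant → user tenure → outcome, so adjusting for it blocks the indirect effect. For the total causal effect of variant, use the unadjusted pooled rates.
The causal difference is the pooled difference: 0.219 − 0.297 = -0.078.

-0.08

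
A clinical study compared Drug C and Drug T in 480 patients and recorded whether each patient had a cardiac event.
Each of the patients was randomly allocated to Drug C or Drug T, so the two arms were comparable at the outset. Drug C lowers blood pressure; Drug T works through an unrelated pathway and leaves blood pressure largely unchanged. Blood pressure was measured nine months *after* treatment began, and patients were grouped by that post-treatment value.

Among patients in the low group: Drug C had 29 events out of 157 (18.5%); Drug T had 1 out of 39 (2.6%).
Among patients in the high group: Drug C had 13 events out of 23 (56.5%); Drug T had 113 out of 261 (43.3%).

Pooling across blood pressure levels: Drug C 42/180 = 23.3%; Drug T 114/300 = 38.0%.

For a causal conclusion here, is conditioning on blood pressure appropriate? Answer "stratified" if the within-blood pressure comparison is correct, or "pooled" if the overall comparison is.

Blood pressure lies on the pathway drug → blood pressure → outcome, so adjusting for it blocks the indirect effect. For the total causal effect of drug, use the unadjusted pooled rates.
Pooled: Drug C 23.3% vs Drug T 38.0%; Drug C is lower overall.

pooled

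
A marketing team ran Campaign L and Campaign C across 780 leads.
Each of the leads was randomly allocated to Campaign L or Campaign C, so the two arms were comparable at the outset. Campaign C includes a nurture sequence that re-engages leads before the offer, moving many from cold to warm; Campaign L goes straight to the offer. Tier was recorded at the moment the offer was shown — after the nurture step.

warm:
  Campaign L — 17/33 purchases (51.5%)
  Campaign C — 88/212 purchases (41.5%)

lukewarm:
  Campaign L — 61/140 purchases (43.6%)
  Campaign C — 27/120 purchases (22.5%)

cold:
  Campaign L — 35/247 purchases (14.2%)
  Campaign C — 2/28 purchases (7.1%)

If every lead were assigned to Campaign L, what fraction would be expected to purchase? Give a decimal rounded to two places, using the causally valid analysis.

Engagement tier is downstream of the campaign. One should not condition on a consequence of treatment, so the overall rates are the right comparison.
So P(outcome | do(Campaign L)) is just the pooled rate for Campaign L: 113/420 = 0.269.

0.27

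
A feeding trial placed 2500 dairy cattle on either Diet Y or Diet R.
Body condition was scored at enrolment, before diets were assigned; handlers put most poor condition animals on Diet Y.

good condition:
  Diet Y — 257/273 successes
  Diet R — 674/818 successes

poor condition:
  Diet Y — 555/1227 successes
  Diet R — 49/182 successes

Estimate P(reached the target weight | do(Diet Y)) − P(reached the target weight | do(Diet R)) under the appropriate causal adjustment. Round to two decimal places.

Diet Y is higher inside every starting body condition stratum but Diet R is higher in aggregate. Whether to stratify depends on how starting body condition relates to the diet.
Since starting body condition is a pre-existing factor (not a product of the diet) and it affects the outcome on its own, it is a confounder. The stratified rates, not the pooled rate, identify the causal effect.
Adjusting over the population distribution of starting body condition: 0.436·(0.941−0.824) + 0.564·(0.452−0.269) = +0.154.

+0.15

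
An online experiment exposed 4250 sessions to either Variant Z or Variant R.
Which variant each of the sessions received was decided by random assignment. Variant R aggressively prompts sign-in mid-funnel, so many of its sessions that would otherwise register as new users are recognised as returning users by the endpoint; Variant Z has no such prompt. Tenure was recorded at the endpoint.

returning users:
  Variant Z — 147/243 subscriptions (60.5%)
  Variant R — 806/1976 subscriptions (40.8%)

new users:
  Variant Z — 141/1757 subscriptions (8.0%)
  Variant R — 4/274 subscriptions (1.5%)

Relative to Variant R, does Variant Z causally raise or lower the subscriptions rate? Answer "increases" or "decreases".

decreases

The stratified and pooled comparisons disagree (Variant Z wins within each user tenure; Variant R wins overall), so the answer turns on the causal role of user tenure.
User tenure here is a post-treatment variable shaped by the variant; conditioning on it would introduce bias rather than remove it. The overall comparison is the causal one.
Pooled: Variant Z 14.4% vs Variant R 36.0%; Variant R is higher overall.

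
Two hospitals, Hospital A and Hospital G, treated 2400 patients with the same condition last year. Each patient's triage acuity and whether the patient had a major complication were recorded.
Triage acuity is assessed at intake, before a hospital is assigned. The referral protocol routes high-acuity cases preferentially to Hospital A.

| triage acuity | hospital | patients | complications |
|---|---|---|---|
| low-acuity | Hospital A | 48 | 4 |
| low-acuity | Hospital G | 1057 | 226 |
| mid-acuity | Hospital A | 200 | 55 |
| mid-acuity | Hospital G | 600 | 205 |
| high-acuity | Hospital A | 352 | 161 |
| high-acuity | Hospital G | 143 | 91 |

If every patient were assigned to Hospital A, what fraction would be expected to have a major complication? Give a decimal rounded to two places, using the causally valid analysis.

The stratified and pooled comparisons disagree (Hospital A wins within each triage acuity; Hospital G wins overall), so the answer turns on the causal role of triage acuity.
Nothing the hospital does changes triage acuity; the imbalance is an allocation artefact. With triage acuity also predicting the outcome, the pooled figure is confounded, and the within-stratum comparison is the causal one.
Standardising Hospital A to the population triage acuity mix: 0.460·4/48 + 0.333·55/200 + 0.206·161/352 = 0.224.

0.22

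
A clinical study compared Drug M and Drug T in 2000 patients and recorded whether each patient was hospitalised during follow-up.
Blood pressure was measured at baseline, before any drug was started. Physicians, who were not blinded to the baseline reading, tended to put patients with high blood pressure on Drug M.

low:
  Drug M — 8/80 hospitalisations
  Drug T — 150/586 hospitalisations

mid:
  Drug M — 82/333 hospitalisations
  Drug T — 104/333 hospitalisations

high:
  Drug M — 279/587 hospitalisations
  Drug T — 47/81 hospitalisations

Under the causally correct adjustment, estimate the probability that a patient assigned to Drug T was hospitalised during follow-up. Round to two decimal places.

0.38

The imbalance in blood pressure arose from how patients were allocated, not from anything the drug did; and blood pressure independently affects the outcome. The pooled gap is confounded — condition on blood pressure.
Standardising Drug T to the population blood pressure mix: 0.333·150/586 + 0.333·104/333 + 0.334·47/81 = 0.383.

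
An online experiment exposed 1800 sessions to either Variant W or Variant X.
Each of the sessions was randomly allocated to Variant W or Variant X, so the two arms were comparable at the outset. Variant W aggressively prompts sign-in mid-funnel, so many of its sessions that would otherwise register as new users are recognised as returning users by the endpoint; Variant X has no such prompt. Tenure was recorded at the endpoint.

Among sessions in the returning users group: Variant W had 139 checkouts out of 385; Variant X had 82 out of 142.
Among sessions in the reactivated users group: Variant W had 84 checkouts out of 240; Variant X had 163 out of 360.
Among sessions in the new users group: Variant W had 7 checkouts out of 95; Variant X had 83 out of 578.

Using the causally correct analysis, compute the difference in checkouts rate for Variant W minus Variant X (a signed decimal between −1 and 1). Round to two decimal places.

Stratifying would compare variants among sessions the variants themselves sorted into user tenure groups — a form of selection on an intermediate. The unconditioned pooled rates give the total causal effect.
The causal difference is the pooled difference: 0.319 − 0.304 = +0.016.

+0.02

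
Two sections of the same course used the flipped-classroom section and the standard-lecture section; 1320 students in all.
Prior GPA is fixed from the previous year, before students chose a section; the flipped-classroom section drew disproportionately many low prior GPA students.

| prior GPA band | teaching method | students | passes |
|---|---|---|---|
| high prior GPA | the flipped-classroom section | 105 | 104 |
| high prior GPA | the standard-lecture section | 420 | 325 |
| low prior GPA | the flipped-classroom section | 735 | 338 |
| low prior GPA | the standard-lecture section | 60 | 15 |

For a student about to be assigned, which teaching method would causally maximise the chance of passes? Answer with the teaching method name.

The prior GPA band-specific comparison favours the flipped-classroom section throughout, but the pooled figures favour the standard-lecture section. The question is whether to condition on prior GPA band.
The imbalance in prior GPA band arose from how students were allocated, not from anything the teaching method did; and prior GPA band independently affects the outcome. The pooled gap is confounded — condition on prior GPA band.
Within each level — high prior GPA: 99.0% vs 77.4%; low prior GPA: 46.0% vs 25.0% — the flipped-classroom section is higher every time.

the flipped-classroom section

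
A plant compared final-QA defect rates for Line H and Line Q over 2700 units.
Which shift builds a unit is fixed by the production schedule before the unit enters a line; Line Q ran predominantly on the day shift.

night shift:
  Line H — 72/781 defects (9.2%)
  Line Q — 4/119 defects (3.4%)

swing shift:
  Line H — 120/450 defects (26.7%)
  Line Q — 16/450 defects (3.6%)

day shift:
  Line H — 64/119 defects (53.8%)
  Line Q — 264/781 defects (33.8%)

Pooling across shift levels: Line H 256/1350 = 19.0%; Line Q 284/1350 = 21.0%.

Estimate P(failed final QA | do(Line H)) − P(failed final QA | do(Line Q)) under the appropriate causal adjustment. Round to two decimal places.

The shift-specific comparison favours Line Q throughout, but the pooled figures favour Line H. The question is whether to condition on shift.
Shift satisfies the back-door criterion: it is not a descendant of the line, and it blocks the spurious path from line to outcome. Adjusting for it (i.e., using the within-shift rates) gives the causal effect.
Adjusting over the population distribution of shift: 0.333·(0.092−0.034) + 0.333·(0.267−0.036) + 0.333·(0.538−0.338) = +0.163.

+0.16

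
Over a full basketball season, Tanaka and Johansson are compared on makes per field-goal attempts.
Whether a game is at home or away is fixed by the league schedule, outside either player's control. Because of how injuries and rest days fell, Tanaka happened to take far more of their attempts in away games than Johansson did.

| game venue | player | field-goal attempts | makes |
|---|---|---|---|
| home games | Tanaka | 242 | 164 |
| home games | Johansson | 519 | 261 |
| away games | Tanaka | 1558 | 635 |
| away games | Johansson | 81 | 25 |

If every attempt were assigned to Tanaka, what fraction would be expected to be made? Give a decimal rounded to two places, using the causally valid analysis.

Tanaka is higher inside every game venue stratum but Johansson is higher in aggregate. Whether to stratify depends on how game venue relates to the player.
Game venue satisfies the back-door criterion: it is not a descendant of the player, and it blocks the spurious path from player to outcome. Adjusting for it (i.e., using the within-game venue rates) gives the causal effect.
Standardising Tanaka to the population game venue mix: 0.317·164/242 + 0.683·635/1558 = 0.493.

0.49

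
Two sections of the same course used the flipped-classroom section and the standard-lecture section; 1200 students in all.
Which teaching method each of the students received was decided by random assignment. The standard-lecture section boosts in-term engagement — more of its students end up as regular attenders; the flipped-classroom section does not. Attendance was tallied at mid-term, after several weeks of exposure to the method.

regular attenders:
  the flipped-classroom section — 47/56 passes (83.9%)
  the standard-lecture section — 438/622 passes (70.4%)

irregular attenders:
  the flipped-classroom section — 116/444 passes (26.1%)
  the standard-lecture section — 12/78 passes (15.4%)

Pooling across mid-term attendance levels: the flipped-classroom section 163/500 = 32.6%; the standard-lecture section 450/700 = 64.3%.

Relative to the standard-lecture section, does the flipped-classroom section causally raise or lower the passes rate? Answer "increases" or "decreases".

decreases

Mid-term attendance is recorded after the teaching method and is itself shifted by it — it sits on the causal path from teaching method to outcome. Conditioning on a mediator would strip out part of the effect we want; the pooled comparison gives the total causal effect.
Pooled: the flipped-classroom section 32.6% vs the standard-lecture section 64.3%; the standard-lecture section is higher overall.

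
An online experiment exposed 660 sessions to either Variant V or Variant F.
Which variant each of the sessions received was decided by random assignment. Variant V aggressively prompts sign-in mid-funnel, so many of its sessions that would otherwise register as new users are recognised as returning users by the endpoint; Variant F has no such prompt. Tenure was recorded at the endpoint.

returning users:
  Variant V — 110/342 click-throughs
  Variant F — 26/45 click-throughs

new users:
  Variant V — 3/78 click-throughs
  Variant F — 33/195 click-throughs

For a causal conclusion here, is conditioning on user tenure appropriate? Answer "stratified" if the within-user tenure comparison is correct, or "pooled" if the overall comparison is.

User tenure is recorded after the variant and is itself shifted by it — it sits on the causal path from variant to outcome. Conditioning on a mediator would strip out part of the effect we want; the pooled comparison gives the total causal effect.
Pooled: Variant V 26.9% vs Variant F 24.6%; Variant V is higher overall.

pooled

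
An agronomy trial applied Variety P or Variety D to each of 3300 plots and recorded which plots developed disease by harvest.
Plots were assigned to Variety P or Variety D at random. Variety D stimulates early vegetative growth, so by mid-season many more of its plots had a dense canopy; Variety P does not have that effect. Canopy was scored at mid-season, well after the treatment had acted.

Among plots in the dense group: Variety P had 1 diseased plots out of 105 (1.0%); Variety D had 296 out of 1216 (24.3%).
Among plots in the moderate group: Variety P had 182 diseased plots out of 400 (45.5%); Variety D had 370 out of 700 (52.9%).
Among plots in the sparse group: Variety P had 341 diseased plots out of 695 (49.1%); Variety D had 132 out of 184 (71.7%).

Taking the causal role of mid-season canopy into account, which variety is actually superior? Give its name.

Variety D

Mid-season canopy lies on the pathway variety → mid-season canopy → outcome, so adjusting for it blocks the indirect effect. For the total causal effect of variety, use the unadjusted pooled rates.
Pooled: Variety P 43.7% vs Variety D 38.0%; Variety D is lower overall.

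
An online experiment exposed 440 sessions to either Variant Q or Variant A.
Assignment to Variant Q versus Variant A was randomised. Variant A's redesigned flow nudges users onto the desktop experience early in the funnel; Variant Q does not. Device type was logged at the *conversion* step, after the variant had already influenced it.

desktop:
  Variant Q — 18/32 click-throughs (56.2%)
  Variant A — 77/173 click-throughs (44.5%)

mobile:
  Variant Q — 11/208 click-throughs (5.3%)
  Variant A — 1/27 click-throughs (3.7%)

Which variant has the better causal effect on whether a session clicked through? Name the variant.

Variant A

Variant Q is higher inside every device type stratum but Variant A is higher in aggregate. Whether to stratify depends on how device type relates to the variant.
The distribution of device type is itself part of what the variant does — it is an intermediate outcome. Holding it fixed would remove that part of the effect; the total effect is the pooled difference.
Pooled: Variant Q 12.1% vs Variant A 39.0%; Variant A is higher overall.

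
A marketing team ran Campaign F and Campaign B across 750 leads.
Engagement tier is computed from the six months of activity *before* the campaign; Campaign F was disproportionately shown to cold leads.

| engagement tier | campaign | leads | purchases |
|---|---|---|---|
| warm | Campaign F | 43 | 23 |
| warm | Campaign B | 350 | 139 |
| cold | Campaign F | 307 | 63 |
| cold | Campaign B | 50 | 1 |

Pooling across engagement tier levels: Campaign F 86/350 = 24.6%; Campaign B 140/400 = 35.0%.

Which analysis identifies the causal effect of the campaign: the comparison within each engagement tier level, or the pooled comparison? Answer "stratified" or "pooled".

Engagement tier satisfies the back-door criterion: it is not a descendant of the campaign, and it blocks the spurious path from campaign to outcome. Adjusting for it (i.e., using the within-engagement tier rates) gives the causal effect.
Within each level — warm: 53.5% vs 39.7%; cold: 20.5% vs 2.0% — Campaign F is higher every time.

stratified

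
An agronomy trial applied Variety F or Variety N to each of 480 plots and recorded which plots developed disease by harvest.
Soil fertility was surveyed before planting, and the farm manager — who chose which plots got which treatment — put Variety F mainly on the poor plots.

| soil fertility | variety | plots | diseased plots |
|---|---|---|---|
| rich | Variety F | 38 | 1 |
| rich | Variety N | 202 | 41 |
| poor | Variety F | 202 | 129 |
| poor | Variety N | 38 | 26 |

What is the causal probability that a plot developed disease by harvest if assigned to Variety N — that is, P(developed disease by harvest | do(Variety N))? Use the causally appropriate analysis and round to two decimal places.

0.44

Variety F is lower inside every soil fertility stratum but Variety N is lower in aggregate. Whether to stratify depends on how soil fertility relates to the variety.
Here soil fertility is a common cause — it drives both which variety a case falls under and the outcome. The crude comparison mixes populations; the stratum-specific rates are the causally relevant ones.
Standardising Variety N to the population soil fertility mix: 0.500·41/202 + 0.500·26/38 = 0.444.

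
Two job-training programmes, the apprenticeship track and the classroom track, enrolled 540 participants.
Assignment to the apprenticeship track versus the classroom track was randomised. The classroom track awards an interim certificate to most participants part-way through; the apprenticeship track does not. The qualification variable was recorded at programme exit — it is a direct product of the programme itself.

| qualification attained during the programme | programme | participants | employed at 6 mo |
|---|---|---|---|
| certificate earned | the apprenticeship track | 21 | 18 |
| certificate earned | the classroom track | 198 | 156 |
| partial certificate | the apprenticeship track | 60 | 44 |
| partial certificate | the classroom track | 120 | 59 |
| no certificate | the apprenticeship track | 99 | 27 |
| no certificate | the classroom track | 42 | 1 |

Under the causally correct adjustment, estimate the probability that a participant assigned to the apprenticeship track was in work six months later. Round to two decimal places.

0.49

The stratified and pooled comparisons disagree (the apprenticeship track wins within each qualification attained during the programme; the classroom track wins overall), so the answer turns on the causal role of qualification attained during the programme.
Qualification attained during the programme lies on the pathway programme → qualification attained during the programme → outcome, so adjusting for it blocks the indirect effect. For the total causal effect of programme, use the unadjusted pooled rates.
So P(outcome | do(the apprenticeship track)) is just the pooled rate for the apprenticeship track: 89/180 = 0.494.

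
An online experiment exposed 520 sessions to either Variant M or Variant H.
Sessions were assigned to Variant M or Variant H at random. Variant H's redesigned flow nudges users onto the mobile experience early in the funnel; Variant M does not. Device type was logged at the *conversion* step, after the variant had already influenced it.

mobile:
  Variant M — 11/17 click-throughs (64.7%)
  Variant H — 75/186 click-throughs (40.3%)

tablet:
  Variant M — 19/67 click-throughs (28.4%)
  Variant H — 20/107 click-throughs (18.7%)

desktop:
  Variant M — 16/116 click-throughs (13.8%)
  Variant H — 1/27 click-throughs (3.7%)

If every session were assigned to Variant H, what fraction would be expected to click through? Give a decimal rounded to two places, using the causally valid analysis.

0.30

Device type is downstream of the variant. One should not condition on a consequence of treatment, so the overall rates are the right comparison.
So P(outcome | do(Variant H)) is just the pooled rate for Variant H: 96/320 = 0.300.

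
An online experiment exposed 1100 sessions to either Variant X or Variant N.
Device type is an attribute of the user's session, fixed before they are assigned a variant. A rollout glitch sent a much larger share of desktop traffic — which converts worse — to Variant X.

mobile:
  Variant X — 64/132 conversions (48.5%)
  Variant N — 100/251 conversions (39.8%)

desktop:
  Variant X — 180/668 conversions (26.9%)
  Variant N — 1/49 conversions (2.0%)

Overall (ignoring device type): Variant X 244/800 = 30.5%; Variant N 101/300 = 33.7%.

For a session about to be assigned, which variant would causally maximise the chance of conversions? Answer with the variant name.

Variant X

Variant X is higher inside every device type stratum but Variant N is higher in aggregate. Whether to stratify depends on how device type relates to the variant.
Since device type is a pre-existing factor (not a product of the variant) and it affects the outcome on its own, it is a confounder. The stratified rates, not the pooled rate, identify the causal effect.
Within each level — mobile: 48.5% vs 39.8%; desktop: 26.9% vs 2.0% — Variant X is higher every time.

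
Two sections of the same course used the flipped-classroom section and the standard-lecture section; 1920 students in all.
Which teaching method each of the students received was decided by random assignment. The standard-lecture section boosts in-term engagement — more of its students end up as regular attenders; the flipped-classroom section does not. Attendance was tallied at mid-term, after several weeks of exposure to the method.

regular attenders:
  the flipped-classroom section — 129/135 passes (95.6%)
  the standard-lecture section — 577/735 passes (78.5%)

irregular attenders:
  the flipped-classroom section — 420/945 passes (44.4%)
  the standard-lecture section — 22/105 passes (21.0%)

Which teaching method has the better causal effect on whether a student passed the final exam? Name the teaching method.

the standard-lecture section

the flipped-classroom section is higher inside every mid-term attendance stratum but the standard-lecture section is higher in aggregate. Whether to stratify depends on how mid-term attendance relates to the teaching method.
Mid-term attendance is recorded after the teaching method and is itself shifted by it — it sits on the causal path from teaching method to outcome. Conditioning on a mediator would strip out part of the effect we want; the pooled comparison gives the total causal effect.
Pooled: the flipped-classroom section 50.8% vs the standard-lecture section 71.3%; the standard-lecture section is higher overall.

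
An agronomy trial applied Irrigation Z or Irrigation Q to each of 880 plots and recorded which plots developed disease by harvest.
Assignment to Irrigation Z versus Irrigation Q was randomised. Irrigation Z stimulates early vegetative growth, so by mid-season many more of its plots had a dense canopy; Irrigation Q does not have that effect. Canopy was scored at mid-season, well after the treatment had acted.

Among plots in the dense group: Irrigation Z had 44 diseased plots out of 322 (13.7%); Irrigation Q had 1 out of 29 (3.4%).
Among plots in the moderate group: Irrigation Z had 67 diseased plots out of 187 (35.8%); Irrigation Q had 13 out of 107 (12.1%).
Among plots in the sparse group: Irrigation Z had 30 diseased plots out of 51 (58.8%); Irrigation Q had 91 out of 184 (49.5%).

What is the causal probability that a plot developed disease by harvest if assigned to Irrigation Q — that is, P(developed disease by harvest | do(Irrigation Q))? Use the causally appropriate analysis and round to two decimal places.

The mid-season canopy-specific comparison favours Irrigation Q throughout, but the pooled figures favour Irrigation Z. The question is whether to condition on mid-season canopy.
Because the irrigation influences mid-season canopy, mid-season canopy is a post-treatment mediator, not a confounder. Stratifying on it would bias the estimate; the causal effect is the crude pooled difference.
So P(outcome | do(Irrigation Q)) is just the pooled rate for Irrigation Q: 105/320 = 0.328.

0.33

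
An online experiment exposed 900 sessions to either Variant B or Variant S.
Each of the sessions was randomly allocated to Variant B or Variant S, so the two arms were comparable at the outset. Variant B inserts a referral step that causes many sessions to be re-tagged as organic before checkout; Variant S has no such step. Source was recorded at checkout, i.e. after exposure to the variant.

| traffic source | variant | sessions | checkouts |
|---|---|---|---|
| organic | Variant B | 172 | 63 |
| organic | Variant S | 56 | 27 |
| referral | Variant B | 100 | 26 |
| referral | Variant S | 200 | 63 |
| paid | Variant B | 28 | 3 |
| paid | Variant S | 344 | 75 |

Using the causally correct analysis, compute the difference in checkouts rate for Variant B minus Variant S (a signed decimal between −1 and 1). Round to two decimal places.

Traffic source here is a post-treatment variable shaped by the variant; conditioning on it would introduce bias rather than remove it. The overall comparison is the causal one.
The causal difference is the pooled difference: 0.307 − 0.275 = +0.032.

+0.03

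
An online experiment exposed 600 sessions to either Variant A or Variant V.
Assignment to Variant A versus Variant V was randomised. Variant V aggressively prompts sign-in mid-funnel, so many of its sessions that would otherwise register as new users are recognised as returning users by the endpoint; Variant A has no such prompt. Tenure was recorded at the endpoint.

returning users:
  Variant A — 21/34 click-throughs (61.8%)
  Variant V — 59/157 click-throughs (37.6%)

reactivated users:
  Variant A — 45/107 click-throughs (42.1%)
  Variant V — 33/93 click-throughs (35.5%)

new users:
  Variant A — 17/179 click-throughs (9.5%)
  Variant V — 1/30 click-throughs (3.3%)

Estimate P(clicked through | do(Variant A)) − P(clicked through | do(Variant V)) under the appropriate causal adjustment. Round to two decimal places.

The stratified and pooled comparisons disagree (Variant A wins within each user tenure; Variant V wins overall), so the answer turns on the causal role of user tenure.
The distribution of user tenure is itself part of what the variant does — it is an intermediate outcome. Holding it fixed would remove that part of the effect; the total effect is the pooled difference.
The causal difference is the pooled difference: 0.259 − 0.332 = -0.073.

-0.07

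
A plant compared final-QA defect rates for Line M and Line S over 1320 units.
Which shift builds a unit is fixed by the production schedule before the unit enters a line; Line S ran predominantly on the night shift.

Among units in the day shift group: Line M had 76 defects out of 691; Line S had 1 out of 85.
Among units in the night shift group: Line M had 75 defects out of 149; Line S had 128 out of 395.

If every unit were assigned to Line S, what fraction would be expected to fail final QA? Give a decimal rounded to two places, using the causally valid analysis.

The shift-specific comparison favours Line S throughout, but the pooled figures favour Line M. The question is whether to condition on shift.
Nothing the line does changes shift; the imbalance is an allocation artefact. With shift also predicting the outcome, the pooled figure is confounded, and the within-stratum comparison is the causal one.
Standardising Line S to the population shift mix: 0.588·1/85 + 0.412·128/395 = 0.140.

0.14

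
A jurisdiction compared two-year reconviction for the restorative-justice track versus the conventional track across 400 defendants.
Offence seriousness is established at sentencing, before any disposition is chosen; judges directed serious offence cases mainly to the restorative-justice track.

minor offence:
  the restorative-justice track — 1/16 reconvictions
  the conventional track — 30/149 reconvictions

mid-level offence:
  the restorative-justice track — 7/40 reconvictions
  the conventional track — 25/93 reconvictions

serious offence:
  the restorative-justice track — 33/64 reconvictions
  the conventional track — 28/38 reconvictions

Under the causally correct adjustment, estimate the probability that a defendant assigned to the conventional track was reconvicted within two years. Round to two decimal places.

Offence seriousness satisfies the back-door criterion: it is not a descendant of the disposition, and it blocks the spurious path from disposition to outcome. Adjusting for it (i.e., using the within-offence seriousness rates) gives the causal effect.
Standardising the conventional track to the population offence seriousness mix: 0.412·30/149 + 0.333·25/93 + 0.255·28/38 = 0.360.

0.36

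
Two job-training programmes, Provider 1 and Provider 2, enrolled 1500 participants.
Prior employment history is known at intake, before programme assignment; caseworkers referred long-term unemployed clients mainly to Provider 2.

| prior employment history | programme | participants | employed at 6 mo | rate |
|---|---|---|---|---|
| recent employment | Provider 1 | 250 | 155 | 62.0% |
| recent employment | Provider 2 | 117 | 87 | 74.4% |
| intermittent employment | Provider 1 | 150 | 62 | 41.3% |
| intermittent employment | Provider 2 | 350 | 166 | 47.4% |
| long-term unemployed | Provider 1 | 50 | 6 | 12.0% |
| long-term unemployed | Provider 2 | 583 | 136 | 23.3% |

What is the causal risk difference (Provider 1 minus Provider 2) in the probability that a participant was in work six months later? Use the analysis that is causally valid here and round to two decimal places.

Provider 2 is higher inside every prior employment history stratum but Provider 1 is higher in aggregate. Whether to stratify depends on how prior employment history relates to the programme.
Prior employment history is set before the programme has any effect — it is not caused by the programme — and it independently drives the outcome. That makes it a confounder, so the causal comparison is within prior employment history levels.
Adjusting over the population distribution of prior employment history: 0.245·(0.620−0.744) + 0.333·(0.413−0.474) + 0.422·(0.120−0.233) = -0.098.

-0.10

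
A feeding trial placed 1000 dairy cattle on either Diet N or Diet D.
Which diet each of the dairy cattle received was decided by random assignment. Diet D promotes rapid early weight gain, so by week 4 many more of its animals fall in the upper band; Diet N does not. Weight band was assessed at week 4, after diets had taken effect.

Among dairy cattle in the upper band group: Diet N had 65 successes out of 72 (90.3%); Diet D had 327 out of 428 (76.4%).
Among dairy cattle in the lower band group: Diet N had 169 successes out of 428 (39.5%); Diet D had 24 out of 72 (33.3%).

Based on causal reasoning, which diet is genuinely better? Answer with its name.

The distribution of week-4 weight band is itself part of what the diet does — it is an intermediate outcome. Holding it fixed would remove that part of the effect; the total effect is the pooled difference.
Pooled: Diet N 46.8% vs Diet D 70.2%; Diet D is higher overall.

Diet D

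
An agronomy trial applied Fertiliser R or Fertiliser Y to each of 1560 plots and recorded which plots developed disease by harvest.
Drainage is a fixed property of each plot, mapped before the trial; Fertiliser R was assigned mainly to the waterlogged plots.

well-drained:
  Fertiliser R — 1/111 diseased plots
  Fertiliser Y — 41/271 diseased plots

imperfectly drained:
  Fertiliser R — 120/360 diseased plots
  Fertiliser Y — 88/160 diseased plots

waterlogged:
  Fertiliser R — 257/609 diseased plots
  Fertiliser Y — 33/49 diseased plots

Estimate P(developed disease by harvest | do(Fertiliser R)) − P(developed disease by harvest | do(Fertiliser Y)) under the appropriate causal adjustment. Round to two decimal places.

-0.21

Field drainage differs across fertilisers for reasons unrelated to any effect of the fertiliser itself, and it separately predicts the outcome — a classic confounder. We must compare within field drainage levels.
Adjusting over the population distribution of field drainage: 0.245·(0.009−0.151) + 0.333·(0.333−0.550) + 0.422·(0.422−0.673) = -0.213.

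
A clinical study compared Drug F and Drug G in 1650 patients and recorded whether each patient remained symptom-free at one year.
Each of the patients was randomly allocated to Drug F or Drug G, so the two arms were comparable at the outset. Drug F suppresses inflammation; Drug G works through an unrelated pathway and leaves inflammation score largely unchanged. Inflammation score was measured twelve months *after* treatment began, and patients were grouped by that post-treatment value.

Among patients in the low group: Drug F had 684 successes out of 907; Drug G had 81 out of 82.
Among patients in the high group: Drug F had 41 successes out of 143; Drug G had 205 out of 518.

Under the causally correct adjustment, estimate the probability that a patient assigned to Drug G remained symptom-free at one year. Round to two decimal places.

Drug G is higher inside every inflammation score stratum but Drug F is higher in aggregate. Whether to stratify depends on how inflammation score relates to the drug.
Stratifying would compare drugs among patients the drugs themselves sorted into inflammation score groups — a form of selection on an intermediate. The unconditioned pooled rates give the total causal effect.
So P(outcome | do(Drug G)) is just the pooled rate for Drug G: 286/600 = 0.477.

0.48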